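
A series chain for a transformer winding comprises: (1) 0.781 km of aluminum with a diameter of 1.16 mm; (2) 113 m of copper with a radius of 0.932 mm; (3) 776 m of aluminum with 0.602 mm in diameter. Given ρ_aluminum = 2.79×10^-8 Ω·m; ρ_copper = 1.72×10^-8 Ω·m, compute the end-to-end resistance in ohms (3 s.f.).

97.4 Ω

Seg 1: A = π(d/2)² = π(5.8000e-04 m)² = 1.057e-06 m²
R_1 = (2.79×10^-8)(781)/(1.057e-06) = 20.62 Ω
Seg 2: A = πr² = π(9.3200e-04 m)² = 2.729e-06 m²
R_2 = (1.72×10^-8)(113)/(2.729e-06) = 0.7122 Ω
Seg 3: A = π(d/2)² = π(3.0100e-04 m)² = 2.846e-07 m²
R_3 = (2.79×10^-8)(776)/(2.846e-07) = 76.06 Ω
R_total = R_1 + R_2 + R_3 = 97.4 Ω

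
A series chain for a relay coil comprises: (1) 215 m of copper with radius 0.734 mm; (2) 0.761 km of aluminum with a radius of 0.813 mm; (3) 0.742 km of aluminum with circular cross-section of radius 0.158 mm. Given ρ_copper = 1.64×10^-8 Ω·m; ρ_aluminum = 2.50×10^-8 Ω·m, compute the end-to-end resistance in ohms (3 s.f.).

Seg 1: A = πr² = π(7.3400e-04 m)² = 1.693e-06 m²
R_1 = (1.64×10^-8)(215)/(1.693e-06) = 2.083 Ω
Seg 2: A = πr² = π(8.1300e-04 m)² = 2.076e-06 m²
R_2 = (2.50×10^-8)(761)/(2.076e-06) = 9.162 Ω
Seg 3: A = πr² = π(1.5800e-04 m)² = 7.843e-08 m²
R_3 = (2.50×10^-8)(742)/(7.843e-08) = 236.5 Ω
R_total = R_1 + R_2 + R_3 = 248 Ω

248 Ω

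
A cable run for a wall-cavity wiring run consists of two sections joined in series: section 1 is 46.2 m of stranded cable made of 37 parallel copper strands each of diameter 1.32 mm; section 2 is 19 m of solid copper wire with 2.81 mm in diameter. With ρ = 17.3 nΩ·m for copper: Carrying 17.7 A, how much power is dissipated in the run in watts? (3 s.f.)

21.6 W

ρ = 17.3 nΩ·m = 1.73×10^-8 Ω·m
Section 1: A_strand = π(6.6000e-04)² = 1.368e-06 m²; R₁ = ρL/(N·A_s) = (1.73×10^-8)(46.2)/(37×1.368e-06) = 0.01579 Ω
Section 2: A = π(d/2)² = π(1.4050e-03 m)² = 6.202e-06 m²
R₂ = (1.73×10^-8)(19)/(6.202e-06) = 0.053 Ω
R = R₁ + R₂ = 0.06879 Ω
P = I²R = (17.7)² × 0.06879 = 21.6 W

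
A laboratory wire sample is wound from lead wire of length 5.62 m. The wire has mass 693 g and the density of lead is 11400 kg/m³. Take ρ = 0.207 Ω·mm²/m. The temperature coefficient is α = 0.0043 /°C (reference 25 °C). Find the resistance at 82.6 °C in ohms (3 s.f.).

ρ = 0.207 Ω·mm²/m = 2.07×10^-7 Ω·m
A = m/(density·L) = 0.693/(11400×5.62) = 1.0817e-05 m²
R = ρL/A = (2.07×10^-7)(5.62)/(1.0817e-05) = 0.1076 Ω
R(82.6 °C) = 0.1076 × (1 + 0.0043×57.6) = 0.134 Ω

0.134 Ω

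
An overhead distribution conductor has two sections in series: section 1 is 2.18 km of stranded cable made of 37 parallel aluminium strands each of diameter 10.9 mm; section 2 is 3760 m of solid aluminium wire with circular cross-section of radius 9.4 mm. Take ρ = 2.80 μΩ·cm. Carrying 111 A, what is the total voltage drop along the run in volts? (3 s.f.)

ρ = 2.80 μΩ·cm = 2.80×10^-8 Ω·m
Section 1: A_strand = π(5.4500e-03)² = 9.331e-05 m²; R₁ = ρL/(N·A_s) = (2.80×10^-8)(2180)/(37×9.331e-05) = 0.01768 Ω
Section 2: A = πr² = π(9.4000e-03 m)² = 2.776e-04 m²
R₂ = (2.80×10^-8)(3760)/(2.776e-04) = 0.3793 Ω
R = R₁ + R₂ = 0.3969 Ω
V = IR = 111 × 0.3969 = 44.1 V

44.1 V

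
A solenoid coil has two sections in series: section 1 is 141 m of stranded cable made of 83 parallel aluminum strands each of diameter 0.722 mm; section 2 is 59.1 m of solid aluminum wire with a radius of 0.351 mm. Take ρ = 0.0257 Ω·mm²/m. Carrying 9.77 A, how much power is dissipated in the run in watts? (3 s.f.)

ρ = 0.0257 Ω·mm²/m = 2.57×10^-8 Ω·m
Section 1: A_strand = π(3.6100e-04)² = 4.094e-07 m²; R₁ = ρL/(N·A_s) = (2.57×10^-8)(141)/(83×4.094e-07) = 0.1066 Ω
Section 2: A = πr² = π(3.5100e-04 m)² = 3.870e-07 m²
R₂ = (2.57×10^-8)(59.1)/(3.870e-07) = 3.924 Ω
R = R₁ + R₂ = 4.031 Ω
P = I²R = (9.77)² × 4.031 = 385 W

385 W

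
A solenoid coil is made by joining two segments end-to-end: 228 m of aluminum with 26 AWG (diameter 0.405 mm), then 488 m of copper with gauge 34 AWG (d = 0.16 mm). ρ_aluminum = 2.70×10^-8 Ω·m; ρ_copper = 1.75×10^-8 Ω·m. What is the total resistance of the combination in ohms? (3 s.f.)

Segment 1: A = π(0.405/2 mm)² = π(2.0250e-04 m)² = 1.288e-07 m²
R₁ = ρL/A = (2.70×10^-8)(228)/(1.288e-07) = 47.79 Ω
Segment 2: A = π(0.16/2 mm)² = π(8.0000e-05 m)² = 2.011e-08 m²
R₂ = (1.75×10^-8)(488)/(2.011e-08) = 424.7 Ω
R = R₁ + R₂ = 473 Ω

473 Ω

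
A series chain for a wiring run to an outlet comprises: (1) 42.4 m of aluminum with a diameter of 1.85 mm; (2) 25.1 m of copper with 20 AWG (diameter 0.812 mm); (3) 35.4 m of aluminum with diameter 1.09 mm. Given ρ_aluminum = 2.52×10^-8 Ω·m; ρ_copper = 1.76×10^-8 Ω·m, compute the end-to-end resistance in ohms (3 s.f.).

2.21 Ω

Seg 1: A = π(d/2)² = π(9.2500e-04 m)² = 2.688e-06 m²
R_1 = (2.52×10^-8)(42.4)/(2.688e-06) = 0.3975 Ω
Seg 2: A = π(0.812/2 mm)² = π(4.0600e-04 m)² = 5.178e-07 m²
R_2 = (1.76×10^-8)(25.1)/(5.178e-07) = 0.8531 Ω
Seg 3: A = π(d/2)² = π(5.4500e-04 m)² = 9.331e-07 m²
R_3 = (2.52×10^-8)(35.4)/(9.331e-07) = 0.956 Ω
R_total = R_1 + R_2 + R_3 = 2.21 Ω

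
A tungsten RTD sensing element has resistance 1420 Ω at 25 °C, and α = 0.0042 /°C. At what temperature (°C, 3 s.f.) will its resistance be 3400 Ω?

R = R₀(1 + α(T − T₀)) ⇒ T = T₀ + (R/R₀ − 1)/α
T = 25 + (3400/1420 − 1)/0.0042 = 25 + (1.394)/0.0042 = 357 °C

357 °C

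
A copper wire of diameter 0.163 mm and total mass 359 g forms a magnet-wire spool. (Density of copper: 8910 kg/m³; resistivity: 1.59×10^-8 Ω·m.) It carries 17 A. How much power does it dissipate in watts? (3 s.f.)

4.25×10^5 W

A = π(d/2)² = π(8.1500e-05 m)² = 2.0867e-08 m²
L = m/(density·A) = 0.359/(8910×2.0867e-08) = 1931 m
R = ρL/A = (1.59×10^-8)(1931)/(2.0867e-08) = 1471 Ω
P = I²R = (17)² × 1471 = 4.25×10^5 W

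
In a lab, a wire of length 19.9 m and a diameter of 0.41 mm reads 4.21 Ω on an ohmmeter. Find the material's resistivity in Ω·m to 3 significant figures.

2.79×10^-8 Ω·m

A = π(d/2)² = π(2.0500e-04 m)² = 1.320e-07 m²
ρ = RA/L = (4.21)(1.320e-07)/(19.9) = 2.79×10^-8 Ω·m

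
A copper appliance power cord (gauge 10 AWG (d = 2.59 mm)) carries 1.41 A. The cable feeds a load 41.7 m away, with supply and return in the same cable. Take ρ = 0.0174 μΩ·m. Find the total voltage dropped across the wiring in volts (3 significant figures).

0.388 V

ρ = 0.0174 μΩ·m = 1.74×10^-8 Ω·m
A = π(2.59/2 mm)² = π(1.2950e-03 m)² = 5.269e-06 m²
Total conductor length (both ways) L = 2 × 41.7 = 83.4 m
R = ρL/A = (1.74×10^-8)(83.4)/(5.269e-06) = 0.2754 Ω
V = IR = 1.41 × 0.2754 = 0.388 V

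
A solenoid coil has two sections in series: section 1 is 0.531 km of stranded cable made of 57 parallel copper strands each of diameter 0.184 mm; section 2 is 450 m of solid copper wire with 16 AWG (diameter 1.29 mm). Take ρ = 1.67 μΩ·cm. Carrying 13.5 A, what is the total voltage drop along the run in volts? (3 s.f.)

157 V

ρ = 1.67 μΩ·cm = 1.67×10^-8 Ω·m
Section 1: A_strand = π(9.2000e-05)² = 2.659e-08 m²; R₁ = ρL/(N·A_s) = (1.67×10^-8)(531)/(57×2.659e-08) = 5.851 Ω
Section 2: A = π(1.29/2 mm)² = π(6.4500e-04 m)² = 1.307e-06 m²
R₂ = (1.67×10^-8)(450)/(1.307e-06) = 5.75 Ω
R = R₁ + R₂ = 11.6 Ω
V = IR = 13.5 × 11.6 = 157 V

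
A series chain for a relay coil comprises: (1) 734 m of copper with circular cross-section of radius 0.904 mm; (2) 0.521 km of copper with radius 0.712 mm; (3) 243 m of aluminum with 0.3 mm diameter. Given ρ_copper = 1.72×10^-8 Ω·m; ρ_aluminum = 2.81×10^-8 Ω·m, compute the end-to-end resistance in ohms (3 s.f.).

107 Ω

Seg 1: A = πr² = π(9.0400e-04 m)² = 2.567e-06 m²
R_1 = (1.72×10^-8)(734)/(2.567e-06) = 4.917 Ω
Seg 2: A = πr² = π(7.1200e-04 m)² = 1.593e-06 m²
R_2 = (1.72×10^-8)(521)/(1.593e-06) = 5.627 Ω
Seg 3: A = π(d/2)² = π(1.5000e-04 m)² = 7.069e-08 m²
R_3 = (2.81×10^-8)(243)/(7.069e-08) = 96.6 Ω
R_total = R_1 + R_2 + R_3 = 107 Ω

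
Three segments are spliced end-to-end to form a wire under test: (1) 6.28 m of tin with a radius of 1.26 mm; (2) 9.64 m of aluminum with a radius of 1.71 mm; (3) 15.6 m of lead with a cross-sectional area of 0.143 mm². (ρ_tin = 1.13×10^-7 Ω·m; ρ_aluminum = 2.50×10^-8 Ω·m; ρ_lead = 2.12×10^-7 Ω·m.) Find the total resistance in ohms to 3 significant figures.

23.3 Ω

Seg 1: A = πr² = π(1.2600e-03 m)² = 4.988e-06 m²
R_1 = (1.13×10^-7)(6.28)/(4.988e-06) = 0.1423 Ω
Seg 2: A = πr² = π(1.7100e-03 m)² = 9.186e-06 m²
R_2 = (2.50×10^-8)(9.64)/(9.186e-06) = 0.02623 Ω
Seg 3: A = 0.143 mm² = 1.430e-07 m²
R_3 = (2.12×10^-7)(15.6)/(1.430e-07) = 23.13 Ω
R_total = R_1 + R_2 + R_3 = 23.3 Ω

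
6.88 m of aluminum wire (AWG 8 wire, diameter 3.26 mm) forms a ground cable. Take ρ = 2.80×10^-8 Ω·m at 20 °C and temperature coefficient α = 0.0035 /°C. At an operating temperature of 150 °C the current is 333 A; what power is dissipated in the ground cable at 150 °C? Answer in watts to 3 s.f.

3720 W

A = π(3.26/2 mm)² = π(1.6300e-03 m)² = 8.347e-06 m²
R₍20₎ = ρL/A = (2.80×10^-8)(6.88)/(8.347e-06) = 0.02308 Ω
R₍150₎ = R₍20₎(1 + αΔT) = 0.02308 × (1 + 0.0035×130) = 0.03358 Ω
P = I²R = (333)² × 0.03358 = 3720 W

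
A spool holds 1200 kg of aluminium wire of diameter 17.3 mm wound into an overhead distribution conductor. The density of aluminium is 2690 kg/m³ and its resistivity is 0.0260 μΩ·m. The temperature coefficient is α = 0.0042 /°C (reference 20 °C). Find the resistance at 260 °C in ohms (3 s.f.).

0.422 Ω

ρ = 0.0260 μΩ·m = 2.60×10^-8 Ω·m
A = π(d/2)² = π(8.6500e-03 m)² = 2.3506e-04 m²
L = m/(density·A) = 1200/(2690×2.3506e-04) = 1898 m
R = ρL/A = (2.60×10^-8)(1898)/(2.3506e-04) = 0.2099 Ω
R(260 °C) = 0.2099 × (1 + 0.0042×240) = 0.422 Ω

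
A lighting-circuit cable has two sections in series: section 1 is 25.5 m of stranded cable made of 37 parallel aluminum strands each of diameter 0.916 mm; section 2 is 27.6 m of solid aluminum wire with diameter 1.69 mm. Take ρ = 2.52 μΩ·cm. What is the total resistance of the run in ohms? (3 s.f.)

ρ = 2.52 μΩ·cm = 2.52×10^-8 Ω·m
Section 1: A_strand = π(4.5800e-04)² = 6.590e-07 m²; R₁ = ρL/(N·A_s) = (2.52×10^-8)(25.5)/(37×6.590e-07) = 0.02635 Ω
Section 2: A = π(d/2)² = π(8.4500e-04 m)² = 2.243e-06 m²
R₂ = (2.52×10^-8)(27.6)/(2.243e-06) = 0.3101 Ω
R = R₁ + R₂ = 0.336 Ω

0.336 Ω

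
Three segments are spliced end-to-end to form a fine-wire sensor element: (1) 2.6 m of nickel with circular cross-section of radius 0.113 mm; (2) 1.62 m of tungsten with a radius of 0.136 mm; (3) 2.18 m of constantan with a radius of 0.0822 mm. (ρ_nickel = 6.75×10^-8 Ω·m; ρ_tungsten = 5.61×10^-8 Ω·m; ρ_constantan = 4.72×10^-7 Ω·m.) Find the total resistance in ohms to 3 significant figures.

54.4 Ω

Seg 1: A = πr² = π(1.1300e-04 m)² = 4.011e-08 m²
R_1 = (6.75×10^-8)(2.6)/(4.011e-08) = 4.375 Ω
Seg 2: A = πr² = π(1.3600e-04 m)² = 5.811e-08 m²
R_2 = (5.61×10^-8)(1.62)/(5.811e-08) = 1.564 Ω
Seg 3: A = πr² = π(8.2200e-05 m)² = 2.123e-08 m²
R_3 = (4.72×10^-7)(2.18)/(2.123e-08) = 48.47 Ω
R_total = R_1 + R_2 + R_3 = 54.4 Ω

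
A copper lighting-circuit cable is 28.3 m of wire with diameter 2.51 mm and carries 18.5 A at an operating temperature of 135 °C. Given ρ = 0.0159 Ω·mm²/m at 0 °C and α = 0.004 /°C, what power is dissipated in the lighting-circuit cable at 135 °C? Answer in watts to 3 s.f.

47.9 W

ρ = 0.0159 Ω·mm²/m = 1.59×10^-8 Ω·m
A = π(d/2)² = π(1.2550e-03 m)² = 4.948e-06 m²
R₍0₎ = ρL/A = (1.59×10^-8)(28.3)/(4.948e-06) = 0.09094 Ω
R₍135₎ = R₍0₎(1 + αΔT) = 0.09094 × (1 + 0.004×135) = 0.14 Ω
P = I²R = (18.5)² × 0.14 = 47.9 W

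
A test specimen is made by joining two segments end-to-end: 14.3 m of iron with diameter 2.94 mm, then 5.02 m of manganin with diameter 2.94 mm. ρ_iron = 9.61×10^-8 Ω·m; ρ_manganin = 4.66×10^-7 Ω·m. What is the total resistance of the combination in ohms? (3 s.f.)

0.547 Ω

Segment 1: A = π(d/2)² = π(1.4700e-03 m)² = 6.789e-06 m²
R₁ = ρL/A = (9.61×10^-8)(14.3)/(6.789e-06) = 0.2024 Ω
R₂ = (4.66×10^-7)(5.02)/(6.789e-06) = 0.3446 Ω
R = R₁ + R₂ = 0.547 Ω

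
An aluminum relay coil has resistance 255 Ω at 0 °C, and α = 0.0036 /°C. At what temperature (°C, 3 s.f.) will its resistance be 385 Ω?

R = R₀(1 + α(T − T₀)) ⇒ T = T₀ + (R/R₀ − 1)/α
T = 0 + (385/255 − 1)/0.0036 = 0 + (0.5098)/0.0036 = 142 °C

142 °C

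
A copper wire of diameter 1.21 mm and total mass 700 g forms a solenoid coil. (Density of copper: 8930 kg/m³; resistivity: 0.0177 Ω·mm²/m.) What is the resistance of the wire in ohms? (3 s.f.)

1.05 Ω

ρ = 0.0177 Ω·mm²/m = 1.77×10^-8 Ω·m
A = π(d/2)² = π(6.0500e-04 m)² = 1.1499e-06 m²
L = m/(density·A) = 0.7/(8930×1.1499e-06) = 68.17 m
R = ρL/A = (1.77×10^-8)(68.17)/(1.1499e-06) = 1.05 Ω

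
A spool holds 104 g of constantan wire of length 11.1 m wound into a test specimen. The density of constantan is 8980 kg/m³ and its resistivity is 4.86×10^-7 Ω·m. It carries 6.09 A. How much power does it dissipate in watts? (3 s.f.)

192 W

A = m/(density·L) = 0.104/(8980×11.1) = 1.0434e-06 m²
R = ρL/A = (4.86×10^-7)(11.1)/(1.0434e-06) = 5.17 Ω
P = I²R = (6.09)² × 5.17 = 192 W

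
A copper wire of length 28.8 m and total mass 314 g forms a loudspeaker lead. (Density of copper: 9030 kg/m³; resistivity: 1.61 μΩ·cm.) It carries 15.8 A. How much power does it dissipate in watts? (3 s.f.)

ρ = 1.61 μΩ·cm = 1.61×10^-8 Ω·m
A = m/(density·L) = 0.314/(9030×28.8) = 1.2074e-06 m²
R = ρL/A = (1.61×10^-8)(28.8)/(1.2074e-06) = 0.384 Ω
P = I²R = (15.8)² × 0.384 = 95.9 W

95.9 W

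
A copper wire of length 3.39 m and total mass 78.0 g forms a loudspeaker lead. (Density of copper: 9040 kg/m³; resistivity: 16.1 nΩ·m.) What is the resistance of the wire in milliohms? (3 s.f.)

ρ = 16.1 nΩ·m = 1.61×10^-8 Ω·m
A = m/(density·L) = 0.078/(9040×3.39) = 2.5452e-06 m²
R = ρL/A = (1.61×10^-8)(3.39)/(2.5452e-06) = 21.4 mΩ

21.4 mΩ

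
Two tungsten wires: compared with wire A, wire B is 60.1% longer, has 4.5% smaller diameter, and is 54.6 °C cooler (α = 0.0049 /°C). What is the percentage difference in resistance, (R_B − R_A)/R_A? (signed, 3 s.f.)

28.6%

R ∝ ρL/d² with ρ ∝ (1+αΔT), so R_B/R_A = (1 + 60.1/100) × (1 − 4.5/100)⁻² × (1 − 0.0049×54.6)
= 1.601 × 1.097 × 0.7325 = 1.286
(R_B − R_A)/R_A = 1.286 − 1 = 28.6%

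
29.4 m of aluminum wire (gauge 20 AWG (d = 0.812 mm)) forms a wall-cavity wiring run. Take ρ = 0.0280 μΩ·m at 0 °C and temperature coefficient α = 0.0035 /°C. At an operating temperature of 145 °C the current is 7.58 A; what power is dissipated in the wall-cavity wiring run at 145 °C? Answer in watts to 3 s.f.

138 W

ρ = 0.0280 μΩ·m = 2.80×10^-8 Ω·m
A = π(0.812/2 mm)² = π(4.0600e-04 m)² = 5.178e-07 m²
R₍0₎ = ρL/A = (2.80×10^-8)(29.4)/(5.178e-07) = 1.59 Ω
R₍145₎ = R₍0₎(1 + αΔT) = 1.59 × (1 + 0.0035×145) = 2.396 Ω
P = I²R = (7.58)² × 2.396 = 138 W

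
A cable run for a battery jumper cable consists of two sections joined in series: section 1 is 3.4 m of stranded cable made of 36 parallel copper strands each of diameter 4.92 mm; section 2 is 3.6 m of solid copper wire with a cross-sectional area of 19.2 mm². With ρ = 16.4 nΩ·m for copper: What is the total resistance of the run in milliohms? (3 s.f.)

3.16 mΩ

ρ = 16.4 nΩ·m = 1.64×10^-8 Ω·m
Section 1: A_strand = π(2.4600e-03)² = 1.901e-05 m²; R₁ = ρL/(N·A_s) = (1.64×10^-8)(3.4)/(36×1.901e-05) = 8.147×10^-5 Ω
Section 2: A = 19.2 mm² = 1.920e-05 m²
R₂ = (1.64×10^-8)(3.6)/(1.920e-05) = 0.003075 Ω
R = R₁ + R₂ = 3.16 mΩ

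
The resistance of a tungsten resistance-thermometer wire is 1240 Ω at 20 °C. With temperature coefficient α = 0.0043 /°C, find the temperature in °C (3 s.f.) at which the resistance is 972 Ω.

-30.3 °C

R = R₀(1 + α(T − T₀)) ⇒ T = T₀ + (R/R₀ − 1)/α
T = 20 + (972/1240 − 1)/0.0043 = 20 + (-0.2161)/0.0043 = -30.3 °C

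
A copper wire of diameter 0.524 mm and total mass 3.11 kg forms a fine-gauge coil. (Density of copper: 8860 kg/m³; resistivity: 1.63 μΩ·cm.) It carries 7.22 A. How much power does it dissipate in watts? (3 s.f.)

ρ = 1.63 μΩ·cm = 1.63×10^-8 Ω·m
A = π(d/2)² = π(2.6200e-04 m)² = 2.1565e-07 m²
L = m/(density·A) = 3.11/(8860×2.1565e-07) = 1628 m
R = ρL/A = (1.63×10^-8)(1628)/(2.1565e-07) = 123 Ω
P = I²R = (7.22)² × 123 = 6410 W

6410 W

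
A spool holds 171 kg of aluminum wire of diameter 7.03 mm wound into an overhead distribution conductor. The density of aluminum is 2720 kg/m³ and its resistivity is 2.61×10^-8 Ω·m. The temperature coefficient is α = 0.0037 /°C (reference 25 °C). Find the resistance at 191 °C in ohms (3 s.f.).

A = π(d/2)² = π(3.5150e-03 m)² = 3.8815e-05 m²
L = m/(density·A) = 171/(2720×3.8815e-05) = 1620 m
R = ρL/A = (2.61×10^-8)(1620)/(3.8815e-05) = 1.089 Ω
R(191 °C) = 1.089 × (1 + 0.0037×166) = 1.76 Ω

1.76 Ω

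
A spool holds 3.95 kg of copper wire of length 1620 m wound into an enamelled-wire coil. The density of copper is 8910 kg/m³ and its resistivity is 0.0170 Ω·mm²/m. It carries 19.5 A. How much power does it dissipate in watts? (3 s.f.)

ρ = 0.0170 Ω·mm²/m = 1.70×10^-8 Ω·m
A = m/(density·L) = 3.95/(8910×1620) = 2.7366e-07 m²
R = ρL/A = (1.70×10^-8)(1620)/(2.7366e-07) = 100.6 Ω
P = I²R = (19.5)² × 100.6 = 38300 W

38300 W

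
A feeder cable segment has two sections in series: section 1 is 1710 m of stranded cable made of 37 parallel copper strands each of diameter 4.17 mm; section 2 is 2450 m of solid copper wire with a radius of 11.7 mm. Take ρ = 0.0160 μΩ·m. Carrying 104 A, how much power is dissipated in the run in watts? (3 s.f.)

1570 W

ρ = 0.0160 μΩ·m = 1.60×10^-8 Ω·m
Section 1: A_strand = π(2.0850e-03)² = 1.366e-05 m²; R₁ = ρL/(N·A_s) = (1.60×10^-8)(1710)/(37×1.366e-05) = 0.05414 Ω
Section 2: A = πr² = π(1.1700e-02 m)² = 4.301e-04 m²
R₂ = (1.60×10^-8)(2450)/(4.301e-04) = 0.09115 Ω
R = R₁ + R₂ = 0.1453 Ω
P = I²R = (104)² × 0.1453 = 1570 W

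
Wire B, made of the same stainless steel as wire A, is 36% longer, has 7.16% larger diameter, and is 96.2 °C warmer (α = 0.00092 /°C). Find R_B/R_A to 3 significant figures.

1.29

R ∝ ρL/d² with ρ ∝ (1+αΔT), so R_B/R_A = (1 + 36/100) × (1 + 7.16/100)⁻² × (1 + 0.00092×96.2)
= 1.36 × 0.8708 × 1.089 = 1.29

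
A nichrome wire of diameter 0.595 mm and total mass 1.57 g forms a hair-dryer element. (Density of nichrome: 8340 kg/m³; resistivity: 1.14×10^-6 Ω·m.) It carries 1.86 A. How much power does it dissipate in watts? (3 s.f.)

A = π(d/2)² = π(2.9750e-04 m)² = 2.7805e-07 m²
L = m/(density·A) = 0.00157/(8340×2.7805e-07) = 0.677 m
R = ρL/A = (1.14×10^-6)(0.677)/(2.7805e-07) = 2.776 Ω
P = I²R = (1.86)² × 2.776 = 9.60 W

9.60 W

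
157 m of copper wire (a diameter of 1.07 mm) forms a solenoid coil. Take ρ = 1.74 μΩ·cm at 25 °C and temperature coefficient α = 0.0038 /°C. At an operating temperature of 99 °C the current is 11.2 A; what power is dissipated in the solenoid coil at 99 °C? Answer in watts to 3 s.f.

ρ = 1.74 μΩ·cm = 1.74×10^-8 Ω·m
A = π(d/2)² = π(5.3500e-04 m)² = 8.992e-07 m²
R₍25₎ = ρL/A = (1.74×10^-8)(157)/(8.992e-07) = 3.038 Ω
R₍99₎ = R₍25₎(1 + αΔT) = 3.038 × (1 + 0.0038×74) = 3.892 Ω
P = I²R = (11.2)² × 3.892 = 488 W

488 W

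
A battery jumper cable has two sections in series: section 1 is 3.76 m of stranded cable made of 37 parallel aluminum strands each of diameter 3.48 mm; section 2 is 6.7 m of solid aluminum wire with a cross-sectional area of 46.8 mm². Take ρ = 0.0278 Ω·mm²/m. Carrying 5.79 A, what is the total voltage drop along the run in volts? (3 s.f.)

0.0248 V

ρ = 0.0278 Ω·mm²/m = 2.78×10^-8 Ω·m
Section 1: A_strand = π(1.7400e-03)² = 9.511e-06 m²; R₁ = ρL/(N·A_s) = (2.78×10^-8)(3.76)/(37×9.511e-06) = 2.970×10^-4 Ω
Section 2: A = 46.8 mm² = 4.680e-05 m²
R₂ = (2.78×10^-8)(6.7)/(4.680e-05) = 0.00398 Ω
R = R₁ + R₂ = 0.004277 Ω
V = IR = 5.79 × 0.004277 = 0.0248 V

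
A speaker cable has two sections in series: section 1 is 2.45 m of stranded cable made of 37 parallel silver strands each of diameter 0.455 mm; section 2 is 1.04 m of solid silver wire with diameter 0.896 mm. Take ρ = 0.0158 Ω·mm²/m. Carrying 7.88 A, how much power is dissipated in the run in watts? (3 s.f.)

ρ = 0.0158 Ω·mm²/m = 1.58×10^-8 Ω·m
Section 1: A_strand = π(2.2750e-04)² = 1.626e-07 m²; R₁ = ρL/(N·A_s) = (1.58×10^-8)(2.45)/(37×1.626e-07) = 0.006434 Ω
Section 2: A = π(d/2)² = π(4.4800e-04 m)² = 6.305e-07 m²
R₂ = (1.58×10^-8)(1.04)/(6.305e-07) = 0.02606 Ω
R = R₁ + R₂ = 0.0325 Ω
P = I²R = (7.88)² × 0.0325 = 2.02 W

2.02 W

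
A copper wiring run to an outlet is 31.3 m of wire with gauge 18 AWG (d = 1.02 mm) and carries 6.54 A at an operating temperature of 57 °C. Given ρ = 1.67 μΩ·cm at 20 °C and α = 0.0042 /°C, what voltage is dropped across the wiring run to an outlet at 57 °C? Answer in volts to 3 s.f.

4.83 V

ρ = 1.67 μΩ·cm = 1.67×10^-8 Ω·m
A = π(1.02/2 mm)² = π(5.1000e-04 m)² = 8.171e-07 m²
R₍20₎ = ρL/A = (1.67×10^-8)(31.3)/(8.171e-07) = 0.6397 Ω
R₍57₎ = R₍20₎(1 + αΔT) = 0.6397 × (1 + 0.0042×37) = 0.7391 Ω
V = IR = 6.54 × 0.7391 = 4.83 V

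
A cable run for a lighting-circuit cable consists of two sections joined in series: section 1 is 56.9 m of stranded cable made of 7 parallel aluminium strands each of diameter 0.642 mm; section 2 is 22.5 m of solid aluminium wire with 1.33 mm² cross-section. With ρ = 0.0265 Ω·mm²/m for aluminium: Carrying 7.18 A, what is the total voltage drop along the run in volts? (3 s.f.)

ρ = 0.0265 Ω·mm²/m = 2.65×10^-8 Ω·m
Section 1: A_strand = π(3.2100e-04)² = 3.237e-07 m²; R₁ = ρL/(N·A_s) = (2.65×10^-8)(56.9)/(7×3.237e-07) = 0.6654 Ω
Section 2: A = 1.33 mm² = 1.330e-06 m²
R₂ = (2.65×10^-8)(22.5)/(1.330e-06) = 0.4483 Ω
R = R₁ + R₂ = 1.114 Ω
V = IR = 7.18 × 1.114 = 8.00 V

8.00 V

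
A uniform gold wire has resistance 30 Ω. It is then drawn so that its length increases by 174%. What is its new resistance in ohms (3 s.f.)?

225 Ω

k = 1 + 174/100 = 2.74; volume constant ⇒ A' = A/k, so R' = k²R.
R' = 7.508 × 30 = 225 Ω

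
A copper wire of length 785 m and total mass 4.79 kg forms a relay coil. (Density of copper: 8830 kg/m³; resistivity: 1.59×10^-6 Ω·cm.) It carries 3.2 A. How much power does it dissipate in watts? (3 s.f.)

ρ = 1.59×10^-6 Ω·cm = 1.59×10^-8 Ω·m
A = m/(density·L) = 4.79/(8830×785) = 6.9104e-07 m²
R = ρL/A = (1.59×10^-8)(785)/(6.9104e-07) = 18.06 Ω
P = I²R = (3.2)² × 18.06 = 185 W

185 W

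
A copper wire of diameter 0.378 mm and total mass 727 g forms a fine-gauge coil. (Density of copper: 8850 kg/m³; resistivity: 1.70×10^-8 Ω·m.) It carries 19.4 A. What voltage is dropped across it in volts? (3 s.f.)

2150 V

A = π(d/2)² = π(1.8900e-04 m)² = 1.1222e-07 m²
L = m/(density·A) = 0.727/(8850×1.1222e-07) = 732 m
R = ρL/A = (1.70×10^-8)(732)/(1.1222e-07) = 110.9 Ω
V = IR = 19.4 × 110.9 = 2150 V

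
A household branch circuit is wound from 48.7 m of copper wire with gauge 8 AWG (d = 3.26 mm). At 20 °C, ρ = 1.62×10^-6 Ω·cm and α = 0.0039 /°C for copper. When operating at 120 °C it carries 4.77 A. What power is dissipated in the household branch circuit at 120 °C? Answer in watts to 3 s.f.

ρ = 1.62×10^-6 Ω·cm = 1.62×10^-8 Ω·m
A = π(3.26/2 mm)² = π(1.6300e-03 m)² = 8.347e-06 m²
R₍20₎ = ρL/A = (1.62×10^-8)(48.7)/(8.347e-06) = 0.09452 Ω
R₍120₎ = R₍20₎(1 + αΔT) = 0.09452 × (1 + 0.0039×100) = 0.1314 Ω
P = I²R = (4.77)² × 0.1314 = 2.99 W

2.99 W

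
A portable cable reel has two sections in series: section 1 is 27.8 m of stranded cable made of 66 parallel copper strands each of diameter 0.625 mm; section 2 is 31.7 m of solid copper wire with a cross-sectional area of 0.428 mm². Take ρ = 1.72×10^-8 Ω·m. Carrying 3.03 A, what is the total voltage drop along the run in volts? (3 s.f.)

Section 1: A_strand = π(3.1250e-04)² = 3.068e-07 m²; R₁ = ρL/(N·A_s) = (1.72×10^-8)(27.8)/(66×3.068e-07) = 0.02361 Ω
Section 2: A = 0.428 mm² = 4.280e-07 m²
R₂ = (1.72×10^-8)(31.7)/(4.280e-07) = 1.274 Ω
R = R₁ + R₂ = 1.298 Ω
V = IR = 3.03 × 1.298 = 3.93 V

3.93 V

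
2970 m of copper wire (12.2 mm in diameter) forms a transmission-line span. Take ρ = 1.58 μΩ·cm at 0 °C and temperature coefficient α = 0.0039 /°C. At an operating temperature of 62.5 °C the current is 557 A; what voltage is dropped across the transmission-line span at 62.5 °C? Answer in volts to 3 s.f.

ρ = 1.58 μΩ·cm = 1.58×10^-8 Ω·m
A = π(d/2)² = π(6.1000e-03 m)² = 1.169e-04 m²
R₍0₎ = ρL/A = (1.58×10^-8)(2970)/(1.169e-04) = 0.4014 Ω
R₍62.5₎ = R₍0₎(1 + αΔT) = 0.4014 × (1 + 0.0039×62.5) = 0.4993 Ω
V = IR = 557 × 0.4993 = 278 V

278 V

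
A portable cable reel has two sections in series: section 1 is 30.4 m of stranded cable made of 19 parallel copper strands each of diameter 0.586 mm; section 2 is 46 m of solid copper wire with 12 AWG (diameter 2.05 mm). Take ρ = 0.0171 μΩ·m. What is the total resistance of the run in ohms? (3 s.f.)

ρ = 0.0171 μΩ·m = 1.71×10^-8 Ω·m
Section 1: A_strand = π(2.9300e-04)² = 2.697e-07 m²; R₁ = ρL/(N·A_s) = (1.71×10^-8)(30.4)/(19×2.697e-07) = 0.1014 Ω
Section 2: A = π(2.05/2 mm)² = π(1.0250e-03 m)² = 3.301e-06 m²
R₂ = (1.71×10^-8)(46)/(3.301e-06) = 0.2383 Ω
R = R₁ + R₂ = 0.340 Ω

0.340 Ω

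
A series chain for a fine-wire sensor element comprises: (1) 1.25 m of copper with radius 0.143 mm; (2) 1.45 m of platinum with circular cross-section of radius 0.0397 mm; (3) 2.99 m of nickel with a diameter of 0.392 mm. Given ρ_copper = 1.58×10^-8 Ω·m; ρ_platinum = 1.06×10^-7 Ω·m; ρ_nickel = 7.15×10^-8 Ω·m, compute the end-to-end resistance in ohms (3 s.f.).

33.1 Ω

Seg 1: A = πr² = π(1.4300e-04 m)² = 6.424e-08 m²
R_1 = (1.58×10^-8)(1.25)/(6.424e-08) = 0.3074 Ω
Seg 2: A = πr² = π(3.9700e-05 m)² = 4.951e-09 m²
R_2 = (1.06×10^-7)(1.45)/(4.951e-09) = 31.04 Ω
Seg 3: A = π(d/2)² = π(1.9600e-04 m)² = 1.207e-07 m²
R_3 = (7.15×10^-8)(2.99)/(1.207e-07) = 1.771 Ω
R_total = R_1 + R_2 + R_3 = 33.1 Ω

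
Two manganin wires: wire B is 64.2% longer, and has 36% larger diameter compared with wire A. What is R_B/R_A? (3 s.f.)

0.888

R ∝ L/d², so R_B/R_A = (1 + 64.2/100) × (1 + 36/100)⁻²
= 1.642 × 0.5407 = 0.888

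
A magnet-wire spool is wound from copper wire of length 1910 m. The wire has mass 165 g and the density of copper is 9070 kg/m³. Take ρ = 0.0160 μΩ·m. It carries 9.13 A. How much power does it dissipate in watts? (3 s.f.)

2.67×10^5 W

ρ = 0.0160 μΩ·m = 1.60×10^-8 Ω·m
A = m/(density·L) = 0.165/(9070×1910) = 9.5245e-09 m²
R = ρL/A = (1.60×10^-8)(1910)/(9.5245e-09) = 3209 Ω
P = I²R = (9.13)² × 3209 = 2.67×10^5 W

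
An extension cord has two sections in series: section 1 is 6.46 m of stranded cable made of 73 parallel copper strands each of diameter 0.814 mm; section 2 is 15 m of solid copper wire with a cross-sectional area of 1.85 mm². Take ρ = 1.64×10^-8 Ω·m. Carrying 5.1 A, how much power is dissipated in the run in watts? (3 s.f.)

3.53 W

Section 1: A_strand = π(4.0700e-04)² = 5.204e-07 m²; R₁ = ρL/(N·A_s) = (1.64×10^-8)(6.46)/(73×5.204e-07) = 0.002789 Ω
Section 2: A = 1.85 mm² = 1.850e-06 m²
R₂ = (1.64×10^-8)(15)/(1.850e-06) = 0.133 Ω
R = R₁ + R₂ = 0.1358 Ω
P = I²R = (5.1)² × 0.1358 = 3.53 W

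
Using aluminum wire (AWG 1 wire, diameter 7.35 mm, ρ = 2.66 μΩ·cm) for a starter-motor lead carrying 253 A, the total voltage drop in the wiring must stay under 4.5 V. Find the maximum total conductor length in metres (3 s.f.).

ρ = 2.66 μΩ·cm = 2.66×10^-8 Ω·m
A = π(7.35/2 mm)² = π(3.6750e-03 m)² = 4.243e-05 m²
L_max = V_max·A/(1·ρI) = (4.5)(4.243e-05)/(2.66×10^-8×253) = 28.4 m

28.4 m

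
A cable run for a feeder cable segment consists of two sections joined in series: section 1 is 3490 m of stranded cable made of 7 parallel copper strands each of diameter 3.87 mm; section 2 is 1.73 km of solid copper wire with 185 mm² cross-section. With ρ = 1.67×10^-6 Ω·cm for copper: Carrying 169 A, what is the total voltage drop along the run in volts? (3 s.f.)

ρ = 1.67×10^-6 Ω·cm = 1.67×10^-8 Ω·m
Section 1: A_strand = π(1.9350e-03)² = 1.176e-05 m²; R₁ = ρL/(N·A_s) = (1.67×10^-8)(3490)/(7×1.176e-05) = 0.7078 Ω
Section 2: A = 185 mm² = 1.850e-04 m²
R₂ = (1.67×10^-8)(1730)/(1.850e-04) = 0.1562 Ω
R = R₁ + R₂ = 0.864 Ω
V = IR = 169 × 0.864 = 146 V

146 V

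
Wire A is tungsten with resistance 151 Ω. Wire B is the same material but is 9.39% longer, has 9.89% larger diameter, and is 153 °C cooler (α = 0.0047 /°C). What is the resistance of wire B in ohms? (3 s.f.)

38.4 Ω

R ∝ ρL/d² with ρ ∝ (1+αΔT), so R_B/R_A = (1 + 9.39/100) × (1 + 9.89/100)⁻² × (1 − 0.0047×153)
= 1.094 × 0.8281 × 0.2809 = 0.2545
R_B = 0.2545 × 151 = 38.4 Ω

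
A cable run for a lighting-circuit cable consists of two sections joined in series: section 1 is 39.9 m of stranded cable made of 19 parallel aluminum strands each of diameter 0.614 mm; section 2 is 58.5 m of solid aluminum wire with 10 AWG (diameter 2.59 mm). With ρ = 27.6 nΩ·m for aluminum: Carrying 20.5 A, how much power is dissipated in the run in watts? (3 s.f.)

211 W

ρ = 27.6 nΩ·m = 2.76×10^-8 Ω·m
Section 1: A_strand = π(3.0700e-04)² = 2.961e-07 m²; R₁ = ρL/(N·A_s) = (2.76×10^-8)(39.9)/(19×2.961e-07) = 0.1957 Ω
Section 2: A = π(2.59/2 mm)² = π(1.2950e-03 m)² = 5.269e-06 m²
R₂ = (2.76×10^-8)(58.5)/(5.269e-06) = 0.3065 Ω
R = R₁ + R₂ = 0.5022 Ω
P = I²R = (20.5)² × 0.5022 = 211 W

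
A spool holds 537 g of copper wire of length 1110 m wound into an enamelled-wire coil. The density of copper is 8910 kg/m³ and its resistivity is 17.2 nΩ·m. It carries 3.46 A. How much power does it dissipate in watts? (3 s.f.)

4210 W

ρ = 17.2 nΩ·m = 1.72×10^-8 Ω·m
A = m/(density·L) = 0.537/(8910×1110) = 5.4297e-08 m²
R = ρL/A = (1.72×10^-8)(1110)/(5.4297e-08) = 351.6 Ω
P = I²R = (3.46)² × 351.6 = 4210 W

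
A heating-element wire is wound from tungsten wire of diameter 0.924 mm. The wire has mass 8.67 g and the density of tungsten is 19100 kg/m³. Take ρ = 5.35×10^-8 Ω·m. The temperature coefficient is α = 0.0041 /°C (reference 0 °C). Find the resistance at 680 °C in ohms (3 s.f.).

0.205 Ω

A = π(d/2)² = π(4.6200e-04 m)² = 6.7055e-07 m²
L = m/(density·A) = 0.00867/(19100×6.7055e-07) = 0.6769 m
R = ρL/A = (5.35×10^-8)(0.6769)/(6.7055e-07) = 0.05401 Ω
R(680 °C) = 0.05401 × (1 + 0.0041×680) = 0.205 Ω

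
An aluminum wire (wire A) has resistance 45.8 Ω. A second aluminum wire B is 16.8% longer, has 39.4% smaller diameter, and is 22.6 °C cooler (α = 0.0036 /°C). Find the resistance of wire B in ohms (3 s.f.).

R ∝ ρL/d² with ρ ∝ (1+αΔT), so R_B/R_A = (1 + 16.8/100) × (1 − 39.4/100)⁻² × (1 − 0.0036×22.6)
= 1.168 × 2.723 × 0.9186 = 2.922
R_B = 2.922 × 45.8 = 134 Ω

134 Ω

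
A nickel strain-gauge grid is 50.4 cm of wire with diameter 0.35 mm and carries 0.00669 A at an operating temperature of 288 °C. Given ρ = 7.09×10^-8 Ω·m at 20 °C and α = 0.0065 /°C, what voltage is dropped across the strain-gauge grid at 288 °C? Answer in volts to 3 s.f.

A = π(d/2)² = π(1.7500e-04 m)² = 9.621e-08 m²
R₍20₎ = ρL/A = (7.09×10^-8)(0.504)/(9.621e-08) = 0.3714 Ω
R₍288₎ = R₍20₎(1 + αΔT) = 0.3714 × (1 + 0.0065×268) = 1.018 Ω
V = IR = 0.00669 × 1.018 = 0.00681 V

0.00681 V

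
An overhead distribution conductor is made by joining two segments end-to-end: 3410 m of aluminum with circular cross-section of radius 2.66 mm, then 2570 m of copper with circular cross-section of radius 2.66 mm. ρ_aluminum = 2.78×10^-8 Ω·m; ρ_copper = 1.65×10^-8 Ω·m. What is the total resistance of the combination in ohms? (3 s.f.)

6.17 Ω

Segment 1: A = πr² = π(2.6600e-03 m)² = 2.223e-05 m²
R₁ = ρL/A = (2.78×10^-8)(3410)/(2.223e-05) = 4.265 Ω
R₂ = (1.65×10^-8)(2570)/(2.223e-05) = 1.908 Ω
R = R₁ + R₂ = 6.17 Ω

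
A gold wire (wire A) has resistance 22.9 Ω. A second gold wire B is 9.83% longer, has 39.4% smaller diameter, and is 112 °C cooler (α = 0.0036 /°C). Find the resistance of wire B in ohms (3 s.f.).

40.9 Ω

R ∝ ρL/d² with ρ ∝ (1+αΔT), so R_B/R_A = (1 + 9.83/100) × (1 − 39.4/100)⁻² × (1 − 0.0036×112)
= 1.098 × 2.723 × 0.5968 = 1.785
R_B = 1.785 × 22.9 = 40.9 Ω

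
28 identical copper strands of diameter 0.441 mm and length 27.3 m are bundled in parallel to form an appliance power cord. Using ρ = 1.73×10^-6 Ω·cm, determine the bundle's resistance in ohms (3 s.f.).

0.110 Ω

ρ = 1.73×10^-6 Ω·cm = 1.73×10^-8 Ω·m
A_strand = π(2.2050e-04 m)² = 1.527e-07 m²
R_strand = ρL/A = (1.73×10^-8)(27.3)/(1.527e-07) = 3.092 Ω
R_total = R_strand/N = 3.092/28 = 0.110 Ω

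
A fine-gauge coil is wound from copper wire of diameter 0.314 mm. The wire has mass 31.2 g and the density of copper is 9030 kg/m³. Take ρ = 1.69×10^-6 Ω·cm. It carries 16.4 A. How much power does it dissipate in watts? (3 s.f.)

2620 W

ρ = 1.69×10^-6 Ω·cm = 1.69×10^-8 Ω·m
A = π(d/2)² = π(1.5700e-04 m)² = 7.7437e-08 m²
L = m/(density·A) = 0.0312/(9030×7.7437e-08) = 44.62 m
R = ρL/A = (1.69×10^-8)(44.62)/(7.7437e-08) = 9.738 Ω
P = I²R = (16.4)² × 9.738 = 2620 W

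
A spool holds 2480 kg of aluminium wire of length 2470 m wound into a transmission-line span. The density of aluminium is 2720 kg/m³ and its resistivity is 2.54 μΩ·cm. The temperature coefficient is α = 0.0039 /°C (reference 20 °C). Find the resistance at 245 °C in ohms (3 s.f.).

0.319 Ω

ρ = 2.54 μΩ·cm = 2.54×10^-8 Ω·m
A = m/(density·L) = 2480/(2720×2470) = 3.6914e-04 m²
R = ρL/A = (2.54×10^-8)(2470)/(3.6914e-04) = 0.17 Ω
R(245 °C) = 0.17 × (1 + 0.0039×225) = 0.319 Ω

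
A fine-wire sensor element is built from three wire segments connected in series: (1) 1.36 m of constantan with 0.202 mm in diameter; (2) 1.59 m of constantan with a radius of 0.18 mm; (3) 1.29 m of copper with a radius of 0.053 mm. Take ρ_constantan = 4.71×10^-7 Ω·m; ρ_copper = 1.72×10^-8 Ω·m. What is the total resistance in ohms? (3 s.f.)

29.9 Ω

Seg 1: A = π(d/2)² = π(1.0100e-04 m)² = 3.205e-08 m²
R_1 = (4.71×10^-7)(1.36)/(3.205e-08) = 19.99 Ω
Seg 2: A = πr² = π(1.8000e-04 m)² = 1.018e-07 m²
R_2 = (4.71×10^-7)(1.59)/(1.018e-07) = 7.357 Ω
Seg 3: A = πr² = π(5.3000e-05 m)² = 8.825e-09 m²
R_3 = (1.72×10^-8)(1.29)/(8.825e-09) = 2.514 Ω
R_total = R_1 + R_2 + R_3 = 29.9 Ω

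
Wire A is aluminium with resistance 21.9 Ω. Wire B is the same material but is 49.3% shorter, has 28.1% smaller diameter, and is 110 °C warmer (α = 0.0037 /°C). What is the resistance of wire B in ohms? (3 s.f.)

30.2 Ω

R ∝ ρL/d² with ρ ∝ (1+αΔT), so R_B/R_A = (1 − 49.3/100) × (1 − 28.1/100)⁻² × (1 + 0.0037×110)
= 0.507 × 1.934 × 1.407 = 1.38
R_B = 1.38 × 21.9 = 30.2 Ω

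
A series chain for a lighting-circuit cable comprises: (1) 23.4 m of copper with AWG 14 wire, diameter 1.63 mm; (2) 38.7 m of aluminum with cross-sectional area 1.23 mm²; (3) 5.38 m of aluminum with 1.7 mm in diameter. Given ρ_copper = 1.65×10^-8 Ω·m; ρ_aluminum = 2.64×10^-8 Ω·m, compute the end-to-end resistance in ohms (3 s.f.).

Seg 1: A = π(1.63/2 mm)² = π(8.1500e-04 m)² = 2.087e-06 m²
R_1 = (1.65×10^-8)(23.4)/(2.087e-06) = 0.185 Ω
Seg 2: A = 1.23 mm² = 1.230e-06 m²
R_2 = (2.64×10^-8)(38.7)/(1.230e-06) = 0.8306 Ω
Seg 3: A = π(d/2)² = π(8.5000e-04 m)² = 2.270e-06 m²
R_3 = (2.64×10^-8)(5.38)/(2.270e-06) = 0.06257 Ω
R_total = R_1 + R_2 + R_3 = 1.08 Ω

1.08 Ω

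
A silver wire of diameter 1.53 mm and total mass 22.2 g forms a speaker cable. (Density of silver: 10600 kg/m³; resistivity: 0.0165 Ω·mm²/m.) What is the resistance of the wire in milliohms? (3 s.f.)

ρ = 0.0165 Ω·mm²/m = 1.65×10^-8 Ω·m
A = π(d/2)² = π(7.6500e-04 m)² = 1.8385e-06 m²
L = m/(density·A) = 0.0222/(10600×1.8385e-06) = 1.139 m
R = ρL/A = (1.65×10^-8)(1.139)/(1.8385e-06) = 10.2 mΩ

10.2 mΩ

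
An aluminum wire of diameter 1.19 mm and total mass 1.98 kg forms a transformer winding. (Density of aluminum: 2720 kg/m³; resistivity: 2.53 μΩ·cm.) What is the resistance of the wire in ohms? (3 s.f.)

ρ = 2.53 μΩ·cm = 2.53×10^-8 Ω·m
A = π(d/2)² = π(5.9500e-04 m)² = 1.1122e-06 m²
L = m/(density·A) = 1.98/(2720×1.1122e-06) = 654.5 m
R = ρL/A = (2.53×10^-8)(654.5)/(1.1122e-06) = 14.9 Ω

14.9 Ω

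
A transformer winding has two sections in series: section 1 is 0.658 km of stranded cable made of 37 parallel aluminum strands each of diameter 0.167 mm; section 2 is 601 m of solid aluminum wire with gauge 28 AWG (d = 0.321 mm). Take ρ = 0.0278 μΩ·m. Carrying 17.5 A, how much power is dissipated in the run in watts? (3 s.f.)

ρ = 0.0278 μΩ·m = 2.78×10^-8 Ω·m
Section 1: A_strand = π(8.3500e-05)² = 2.190e-08 m²; R₁ = ρL/(N·A_s) = (2.78×10^-8)(658)/(37×2.190e-08) = 22.57 Ω
Section 2: A = π(0.321/2 mm)² = π(1.6050e-04 m)² = 8.093e-08 m²
R₂ = (2.78×10^-8)(601)/(8.093e-08) = 206.5 Ω
R = R₁ + R₂ = 229 Ω
P = I²R = (17.5)² × 229 = 70100 W

70100 W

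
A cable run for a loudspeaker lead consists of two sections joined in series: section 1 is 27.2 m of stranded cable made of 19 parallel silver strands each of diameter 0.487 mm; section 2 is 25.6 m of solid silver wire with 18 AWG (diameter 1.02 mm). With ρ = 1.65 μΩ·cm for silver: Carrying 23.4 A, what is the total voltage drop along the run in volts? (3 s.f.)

ρ = 1.65 μΩ·cm = 1.65×10^-8 Ω·m
Section 1: A_strand = π(2.4350e-04)² = 1.863e-07 m²; R₁ = ρL/(N·A_s) = (1.65×10^-8)(27.2)/(19×1.863e-07) = 0.1268 Ω
Section 2: A = π(1.02/2 mm)² = π(5.1000e-04 m)² = 8.171e-07 m²
R₂ = (1.65×10^-8)(25.6)/(8.171e-07) = 0.5169 Ω
R = R₁ + R₂ = 0.6437 Ω
V = IR = 23.4 × 0.6437 = 15.1 V

15.1 V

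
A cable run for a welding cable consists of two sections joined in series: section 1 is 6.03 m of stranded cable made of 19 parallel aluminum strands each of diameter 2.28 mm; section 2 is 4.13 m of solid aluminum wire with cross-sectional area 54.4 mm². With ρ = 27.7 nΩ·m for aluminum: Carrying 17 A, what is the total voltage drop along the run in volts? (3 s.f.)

ρ = 27.7 nΩ·m = 2.77×10^-8 Ω·m
Section 1: A_strand = π(1.1400e-03)² = 4.083e-06 m²; R₁ = ρL/(N·A_s) = (2.77×10^-8)(6.03)/(19×4.083e-06) = 0.002153 Ω
Section 2: A = 54.4 mm² = 5.440e-05 m²
R₂ = (2.77×10^-8)(4.13)/(5.440e-05) = 0.002103 Ω
R = R₁ + R₂ = 0.004256 Ω
V = IR = 17 × 0.004256 = 0.0724 V

0.0724 V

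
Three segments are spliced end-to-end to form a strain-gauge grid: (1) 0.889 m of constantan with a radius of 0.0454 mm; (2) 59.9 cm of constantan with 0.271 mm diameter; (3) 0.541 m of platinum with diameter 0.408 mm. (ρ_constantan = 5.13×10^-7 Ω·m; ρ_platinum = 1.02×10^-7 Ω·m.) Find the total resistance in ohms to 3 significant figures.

76.2 Ω

Seg 1: A = πr² = π(4.5400e-05 m)² = 6.475e-09 m²
R_1 = (5.13×10^-7)(0.889)/(6.475e-09) = 70.43 Ω
Seg 2: A = π(d/2)² = π(1.3550e-04 m)² = 5.768e-08 m²
R_2 = (5.13×10^-7)(0.599)/(5.768e-08) = 5.327 Ω
Seg 3: A = π(d/2)² = π(2.0400e-04 m)² = 1.307e-07 m²
R_3 = (1.02×10^-7)(0.541)/(1.307e-07) = 0.4221 Ω
R_total = R_1 + R_2 + R_3 = 76.2 Ω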